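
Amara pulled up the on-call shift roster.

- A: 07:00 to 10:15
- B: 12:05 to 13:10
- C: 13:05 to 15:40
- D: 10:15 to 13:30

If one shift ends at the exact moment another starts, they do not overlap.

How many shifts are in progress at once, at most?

3

Walk through starts and ends in time order (an end at T is processed before a start at T):
07:00 start A → 1
10:15 end A → 0
10:15 start D → 1
12:05 start B → 2
13:05 start C → 3
13:10 end B → 2
13:30 end D → 1
15:40 end C → 0
Peak is 3, at 13:05 (B, C, D).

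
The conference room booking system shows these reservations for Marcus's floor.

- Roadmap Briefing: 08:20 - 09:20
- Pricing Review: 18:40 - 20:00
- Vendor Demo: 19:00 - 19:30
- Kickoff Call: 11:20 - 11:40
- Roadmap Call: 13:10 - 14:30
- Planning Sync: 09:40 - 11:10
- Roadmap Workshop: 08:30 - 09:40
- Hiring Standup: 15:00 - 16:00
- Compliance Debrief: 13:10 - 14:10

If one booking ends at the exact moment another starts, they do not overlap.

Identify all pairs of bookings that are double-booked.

Compliance Debrief & Roadmap Call, Pricing Review & Vendor Demo, Roadmap Briefing & Roadmap Workshop

Check each pair: they overlap iff neither finishes before the other starts.
Sorted by start: Roadmap Briefing, Roadmap Workshop, Planning Sync, Kickoff Call, Compliance Debrief, Roadmap Call, Hiring Standup, Pricing Review, Vendor Demo.
Roadmap Workshop starts before Roadmap Briefing ends → Roadmap Briefing and Roadmap Workshop overlap.
Planning Sync starts after Roadmap Briefing ends — done with Roadmap Briefing.
Planning Sync starts exactly when Roadmap Workshop ends (back-to-back, no overlap) — done with Roadmap Workshop.
Kickoff Call starts after Planning Sync ends — done with Planning Sync.
Compliance Debrief starts after Kickoff Call ends — done with Kickoff Call.
Roadmap Call starts before Compliance Debrief ends → Compliance Debrief and Roadmap Call overlap.
Hiring Standup starts after Compliance Debrief ends — done with Compliance Debrief.
Hiring Standup starts after Roadmap Call ends — done with Roadmap Call.
Pricing Review starts after Hiring Standup ends — done with Hiring Standup.
Vendor Demo starts before Pricing Review ends → Pricing Review and Vendor Demo overlap.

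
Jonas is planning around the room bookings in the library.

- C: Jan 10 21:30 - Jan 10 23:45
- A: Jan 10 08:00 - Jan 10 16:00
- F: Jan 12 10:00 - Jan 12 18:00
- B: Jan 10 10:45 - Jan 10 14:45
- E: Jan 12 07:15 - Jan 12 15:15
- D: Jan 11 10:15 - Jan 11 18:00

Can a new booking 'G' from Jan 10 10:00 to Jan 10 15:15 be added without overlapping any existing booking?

A: starts Jan 10 08:00 before G ends Jan 10 15:15, and ends Jan 10 16:00 after G starts Jan 10 10:00 → overlap.
B: starts Jan 10 10:45 before G ends Jan 10 15:15, and ends Jan 10 14:45 after G starts Jan 10 10:00 → overlap.
C: starts Jan 10 21:30 at or after G ends Jan 10 15:15 → clear.
D: starts Jan 11 10:15 at or after G ends Jan 10 15:15 → clear.
E: starts Jan 12 07:15 at or after G ends Jan 10 15:15 → clear.
F: starts Jan 12 10:00 at or after G ends Jan 10 15:15 → clear.
G overlaps A, B.

No — it overlaps A, B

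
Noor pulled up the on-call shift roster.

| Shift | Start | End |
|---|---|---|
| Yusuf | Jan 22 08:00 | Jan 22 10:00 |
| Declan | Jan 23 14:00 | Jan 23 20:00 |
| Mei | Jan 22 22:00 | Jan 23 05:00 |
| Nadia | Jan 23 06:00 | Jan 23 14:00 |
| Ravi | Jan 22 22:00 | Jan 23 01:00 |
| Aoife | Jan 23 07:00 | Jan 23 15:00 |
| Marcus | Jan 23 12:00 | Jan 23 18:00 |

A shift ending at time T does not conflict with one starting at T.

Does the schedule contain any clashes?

Yes

Sorted by start: Yusuf, Mei, Ravi, Nadia, Aoife, Marcus, Declan.
Mei starts after Yusuf ends, so Yusuf has no further overlaps.
Ravi starts before Mei ends → Mei and Ravi overlap.
That's a conflict, so the schedule is not conflict-free.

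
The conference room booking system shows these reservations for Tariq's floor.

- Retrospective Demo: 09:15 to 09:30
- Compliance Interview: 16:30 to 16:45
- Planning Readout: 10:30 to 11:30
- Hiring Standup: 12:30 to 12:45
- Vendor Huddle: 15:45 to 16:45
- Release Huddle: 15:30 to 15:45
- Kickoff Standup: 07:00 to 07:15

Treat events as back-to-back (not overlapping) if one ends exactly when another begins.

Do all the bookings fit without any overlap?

No

Sorted by start: Kickoff Standup, Retrospective Demo, Planning Readout, Hiring Standup, Release Huddle, Vendor Huddle, Compliance Interview.
Retrospective Demo starts after Kickoff Standup ends; Kickoff Standup is clear from here.
Planning Readout starts after Retrospective Demo ends; Retrospective Demo is clear from here.
Hiring Standup starts after Planning Readout ends; Planning Readout is clear from here.
Release Huddle starts after Hiring Standup ends; Hiring Standup is clear from here.
Vendor Huddle starts exactly when Release Huddle ends (back-to-back, no overlap); Release Huddle is clear from here.
Compliance Interview starts before Vendor Huddle ends → Vendor Huddle and Compliance Interview overlap.
That's a conflict, so the schedule is not conflict-free.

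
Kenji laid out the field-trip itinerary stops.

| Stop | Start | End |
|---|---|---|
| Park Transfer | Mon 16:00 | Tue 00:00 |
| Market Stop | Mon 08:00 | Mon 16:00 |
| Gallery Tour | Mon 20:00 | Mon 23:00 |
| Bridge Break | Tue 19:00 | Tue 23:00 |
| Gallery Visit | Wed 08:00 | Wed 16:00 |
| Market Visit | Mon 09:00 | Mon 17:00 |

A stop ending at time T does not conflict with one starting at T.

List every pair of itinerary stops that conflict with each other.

Gallery Tour & Park Transfer, Market Stop & Market Visit, Market Visit & Park Transfer

Check each pair: they overlap iff neither finishes before the other starts.
Sorted by start: Market Stop, Market Visit, Park Transfer, Gallery Tour, Bridge Break, Gallery Visit.
Market Visit starts before Market Stop ends → Market Stop and Market Visit overlap.
Park Transfer starts exactly when Market Stop ends (back-to-back, no overlap); Market Stop is clear from here.
Park Transfer starts before Market Visit ends → Market Visit and Park Transfer overlap.
Gallery Tour starts after Market Visit ends; Market Visit is clear from here.
Gallery Tour starts before Park Transfer ends → Park Transfer and Gallery Tour overlap.
Bridge Break starts after Park Transfer ends; Park Transfer is clear from here.
Bridge Break starts after Gallery Tour ends; Gallery Tour is clear from here.
Gallery Visit starts after Bridge Break ends.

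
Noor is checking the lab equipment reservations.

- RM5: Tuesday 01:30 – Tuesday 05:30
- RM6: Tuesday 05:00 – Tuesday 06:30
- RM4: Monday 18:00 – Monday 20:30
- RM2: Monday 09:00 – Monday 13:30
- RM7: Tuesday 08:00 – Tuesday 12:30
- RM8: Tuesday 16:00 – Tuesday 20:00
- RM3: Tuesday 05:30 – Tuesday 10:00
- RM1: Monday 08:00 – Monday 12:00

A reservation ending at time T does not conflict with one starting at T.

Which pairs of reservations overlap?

Sorted by start: RM1, RM2, RM4, RM5, RM6, RM3, RM7, RM8.
RM2 starts before RM1 ends → RM1 and RM2 overlap.
RM4 starts after RM1 ends, so RM1 has no further overlaps.
RM4 starts after RM2 ends, so RM2 has no further overlaps.
RM5 starts after RM4 ends, so RM4 has no further overlaps.
RM6 starts before RM5 ends → RM5 and RM6 overlap.
RM3 starts exactly when RM5 ends (back-to-back, no overlap), so RM5 has no further overlaps.
RM3 starts before RM6 ends → RM6 and RM3 overlap.
RM7 starts after RM6 ends, so RM6 has no further overlaps.
RM7 starts before RM3 ends → RM3 and RM7 overlap.
RM8 starts after RM3 ends.
RM8 starts after RM7 ends.

RM1 & RM2, RM3 & RM6, RM3 & RM7, RM5 & RM6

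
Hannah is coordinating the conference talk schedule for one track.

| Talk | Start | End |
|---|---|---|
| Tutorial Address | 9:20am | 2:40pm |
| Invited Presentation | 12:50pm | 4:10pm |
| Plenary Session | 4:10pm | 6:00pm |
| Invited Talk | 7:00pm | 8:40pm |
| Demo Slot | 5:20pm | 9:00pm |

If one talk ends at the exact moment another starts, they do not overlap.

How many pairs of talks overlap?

Sorted by start: Tutorial Address, Invited Presentation, Plenary Session, Demo Slot, Invited Talk.
Invited Presentation starts before Tutorial Address ends → Tutorial Address and Invited Presentation overlap.
Plenary Session starts after Tutorial Address ends; Tutorial Address is clear from here.
Plenary Session starts exactly when Invited Presentation ends (back-to-back, no overlap); Invited Presentation is clear from here.
Demo Slot starts before Plenary Session ends → Plenary Session and Demo Slot overlap.
Invited Talk starts after Plenary Session ends.
Invited Talk starts before Demo Slot ends → Demo Slot and Invited Talk overlap.
Overlapping pairs: Demo Slot & Invited Talk, Demo Slot & Plenary Session, Invited Presentation & Tutorial Address — 3 in total.

3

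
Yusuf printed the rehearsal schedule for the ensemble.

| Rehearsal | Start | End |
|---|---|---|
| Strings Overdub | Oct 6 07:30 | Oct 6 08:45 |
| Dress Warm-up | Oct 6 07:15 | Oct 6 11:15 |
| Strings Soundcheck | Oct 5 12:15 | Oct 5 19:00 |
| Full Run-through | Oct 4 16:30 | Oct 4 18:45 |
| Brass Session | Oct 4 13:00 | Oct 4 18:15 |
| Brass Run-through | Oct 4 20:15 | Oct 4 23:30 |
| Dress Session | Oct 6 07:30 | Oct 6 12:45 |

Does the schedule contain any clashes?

Sorted by start: Brass Session, Full Run-through, Brass Run-through, Strings Soundcheck, Dress Warm-up, Dress Session, Strings Overdub.
Full Run-through starts before Brass Session ends → Brass Session and Full Run-through overlap.
That's a conflict, so the schedule is not conflict-free.

Yes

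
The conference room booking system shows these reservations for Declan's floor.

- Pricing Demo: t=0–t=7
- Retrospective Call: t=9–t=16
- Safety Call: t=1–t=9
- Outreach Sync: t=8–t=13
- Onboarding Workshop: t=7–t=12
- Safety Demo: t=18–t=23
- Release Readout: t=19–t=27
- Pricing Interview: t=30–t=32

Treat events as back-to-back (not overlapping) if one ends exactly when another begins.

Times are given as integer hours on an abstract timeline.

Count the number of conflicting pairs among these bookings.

Sorted by start: Pricing Demo, Safety Call, Onboarding Workshop, Outreach Sync, Retrospective Call, Safety Demo, Release Readout, Pricing Interview.
Safety Call starts before Pricing Demo ends → Pricing Demo and Safety Call overlap.
Onboarding Workshop starts exactly when Pricing Demo ends (back-to-back, no overlap), so Pricing Demo has no further overlaps.
Onboarding Workshop starts before Safety Call ends → Safety Call and Onboarding Workshop overlap.
Outreach Sync starts before Safety Call ends → Safety Call and Outreach Sync overlap.
Retrospective Call starts exactly when Safety Call ends (back-to-back, no overlap), so Safety Call has no further overlaps.
Outreach Sync starts before Onboarding Workshop ends → Onboarding Workshop and Outreach Sync overlap.
Retrospective Call starts before Onboarding Workshop ends → Onboarding Workshop and Retrospective Call overlap.
Safety Demo starts after Onboarding Workshop ends, so Onboarding Workshop has no further overlaps.
Retrospective Call starts before Outreach Sync ends → Outreach Sync and Retrospective Call overlap.
Safety Demo starts after Outreach Sync ends, so Outreach Sync has no further overlaps.
Safety Demo starts after Retrospective Call ends, so Retrospective Call has no further overlaps.
Release Readout starts before Safety Demo ends → Safety Demo and Release Readout overlap.
Pricing Interview starts after Safety Demo ends.
Pricing Interview starts after Release Readout ends.
Overlapping pairs: Onboarding Workshop & Outreach Sync, Onboarding Workshop & Retrospective Call, Onboarding Workshop & Safety Call, Outreach Sync & Retrospective Call, Outreach Sync & Safety Call, Pricing Demo & Safety Call, Release Readout & Safety Demo — 7 in total.

7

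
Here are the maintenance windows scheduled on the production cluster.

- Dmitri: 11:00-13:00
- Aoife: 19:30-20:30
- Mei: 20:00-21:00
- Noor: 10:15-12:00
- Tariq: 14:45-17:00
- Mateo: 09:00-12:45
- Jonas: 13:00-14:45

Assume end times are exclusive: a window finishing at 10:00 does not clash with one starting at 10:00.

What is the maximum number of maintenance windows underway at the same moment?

3

Sort all start/end points and keep a running count:
09:00 start Mateo → 1
10:15 start Noor → 2
11:00 start Dmitri → 3
12:00 end Noor → 2
12:45 end Mateo → 1
13:00 end Dmitri → 0
13:00 start Jonas → 1
14:45 end Jonas → 0
14:45 start Tariq → 1
17:00 end Tariq → 0
19:30 start Aoife → 1
20:00 start Mei → 2
20:30 end Aoife → 1
21:00 end Mei → 0
Peak is 3, at 11:00 (Dmitri, Mateo, Noor).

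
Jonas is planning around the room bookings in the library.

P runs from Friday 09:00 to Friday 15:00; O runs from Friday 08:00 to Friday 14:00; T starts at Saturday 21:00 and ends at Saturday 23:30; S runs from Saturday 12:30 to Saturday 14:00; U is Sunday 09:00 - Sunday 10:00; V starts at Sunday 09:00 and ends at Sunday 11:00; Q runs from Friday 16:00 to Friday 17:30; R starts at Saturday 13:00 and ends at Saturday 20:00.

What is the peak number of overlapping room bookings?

2

Sort all start/end points and keep a running count:
Friday 08:00 start O → 1
Friday 09:00 start P → 2
Friday 14:00 end O → 1
Friday 15:00 end P → 0
Friday 16:00 start Q → 1
Friday 17:30 end Q → 0
Saturday 12:30 start S → 1
Saturday 13:00 start R → 2
Saturday 14:00 end S → 1
Saturday 20:00 end R → 0
Saturday 21:00 start T → 1
Saturday 23:30 end T → 0
Sunday 09:00 start U → 1
Sunday 09:00 start V → 2
Sunday 10:00 end U → 1
Sunday 11:00 end V → 0
Peak is 2, at Friday 09:00 (O, P).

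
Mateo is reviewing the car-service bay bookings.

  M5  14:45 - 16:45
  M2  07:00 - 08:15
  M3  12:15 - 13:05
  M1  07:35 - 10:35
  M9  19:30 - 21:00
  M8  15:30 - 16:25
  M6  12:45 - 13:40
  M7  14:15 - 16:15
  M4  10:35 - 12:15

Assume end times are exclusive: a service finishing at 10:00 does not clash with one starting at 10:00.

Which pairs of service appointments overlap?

M1 & M2, M3 & M6, M5 & M7, M5 & M8, M7 & M8

Two intervals overlap when each starts before the other ends.
Sorted by start: M2, M1, M4, M3, M6, M7, M5, M8, M9.
M1 starts before M2 ends → M2 and M1 overlap.
M4 starts after M2 ends, so nothing later overlaps M2 either.
M4 starts exactly when M1 ends (back-to-back, no overlap), so nothing later overlaps M1 either.
M3 starts exactly when M4 ends (back-to-back, no overlap), so nothing later overlaps M4 either.
M6 starts before M3 ends → M3 and M6 overlap.
M7 starts after M3 ends, so nothing later overlaps M3 either.
M7 starts after M6 ends, so nothing later overlaps M6 either.
M5 starts before M7 ends → M7 and M5 overlap.
M8 starts before M7 ends → M7 and M8 overlap.
M9 starts after M7 ends.
M8 starts before M5 ends → M5 and M8 overlap.
M9 starts after M5 ends.
M9 starts after M8 ends.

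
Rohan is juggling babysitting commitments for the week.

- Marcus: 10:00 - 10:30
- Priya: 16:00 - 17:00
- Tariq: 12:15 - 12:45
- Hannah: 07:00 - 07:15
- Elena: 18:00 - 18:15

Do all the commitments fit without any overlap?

Yes

Check each pair: they overlap iff neither finishes before the other starts.
Sorted by start: Hannah, Marcus, Tariq, Priya, Elena.
Marcus starts after Hannah ends, so nothing later overlaps Hannah either.
Tariq starts after Marcus ends, so nothing later overlaps Marcus either.
Priya starts after Tariq ends, so nothing later overlaps Tariq either.
Elena starts after Priya ends.
Every pair is clear; the schedule has no overlaps.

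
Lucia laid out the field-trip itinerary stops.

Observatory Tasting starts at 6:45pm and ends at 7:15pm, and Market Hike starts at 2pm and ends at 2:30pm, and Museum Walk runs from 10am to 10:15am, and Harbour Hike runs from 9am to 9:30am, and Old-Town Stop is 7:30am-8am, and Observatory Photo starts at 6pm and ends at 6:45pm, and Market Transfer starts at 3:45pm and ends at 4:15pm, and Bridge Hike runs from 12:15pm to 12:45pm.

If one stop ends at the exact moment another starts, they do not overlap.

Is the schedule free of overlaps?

Check each pair: they overlap iff neither finishes before the other starts.
Sorted by start: Old-Town Stop, Harbour Hike, Museum Walk, Bridge Hike, Market Hike, Market Transfer, Observatory Photo, Observatory Tasting.
Harbour Hike starts after Old-Town Stop ends, so nothing later overlaps Old-Town Stop either.
Museum Walk starts after Harbour Hike ends, so nothing later overlaps Harbour Hike either.
Bridge Hike starts after Museum Walk ends, so nothing later overlaps Museum Walk either.
Market Hike starts after Bridge Hike ends, so nothing later overlaps Bridge Hike either.
Market Transfer starts after Market Hike ends, so nothing later overlaps Market Hike either.
Observatory Photo starts after Market Transfer ends, so nothing later overlaps Market Transfer either.
Observatory Tasting starts exactly when Observatory Photo ends (back-to-back, no overlap).
Every pair is clear; the schedule has no overlaps.

Yes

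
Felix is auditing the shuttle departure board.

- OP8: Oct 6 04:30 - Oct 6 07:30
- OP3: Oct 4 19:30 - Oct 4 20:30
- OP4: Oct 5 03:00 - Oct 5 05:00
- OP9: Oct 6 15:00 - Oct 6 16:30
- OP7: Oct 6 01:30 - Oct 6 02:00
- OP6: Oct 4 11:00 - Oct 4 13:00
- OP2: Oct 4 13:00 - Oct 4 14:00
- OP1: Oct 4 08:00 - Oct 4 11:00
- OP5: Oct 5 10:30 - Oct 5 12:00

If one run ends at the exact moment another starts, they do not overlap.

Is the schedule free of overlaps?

Sorted by start: OP1, OP6, OP2, OP3, OP4, OP5, OP7, OP8, OP9.
OP6 starts exactly when OP1 ends (back-to-back, no overlap) — done with OP1.
OP2 starts exactly when OP6 ends (back-to-back, no overlap) — done with OP6.
OP3 starts after OP2 ends — done with OP2.
OP4 starts after OP3 ends — done with OP3.
OP5 starts after OP4 ends — done with OP4.
OP7 starts after OP5 ends — done with OP5.
OP8 starts after OP7 ends — done with OP7.
OP9 starts after OP8 ends.
Every pair is clear; the schedule has no overlaps.

Yes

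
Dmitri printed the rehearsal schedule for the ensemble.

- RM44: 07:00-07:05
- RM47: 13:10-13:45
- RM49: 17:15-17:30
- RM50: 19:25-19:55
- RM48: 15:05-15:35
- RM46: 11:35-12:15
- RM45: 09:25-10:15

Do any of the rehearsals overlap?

No

Two intervals overlap when each starts before the other ends.
Sorted by start: RM44, RM45, RM46, RM47, RM48, RM49, RM50.
RM45 starts after RM44 ends — done with RM44.
RM46 starts after RM45 ends — done with RM45.
RM47 starts after RM46 ends — done with RM46.
RM48 starts after RM47 ends — done with RM47.
RM49 starts after RM48 ends — done with RM48.
RM50 starts after RM49 ends.
Every pair is clear; the schedule has no overlaps.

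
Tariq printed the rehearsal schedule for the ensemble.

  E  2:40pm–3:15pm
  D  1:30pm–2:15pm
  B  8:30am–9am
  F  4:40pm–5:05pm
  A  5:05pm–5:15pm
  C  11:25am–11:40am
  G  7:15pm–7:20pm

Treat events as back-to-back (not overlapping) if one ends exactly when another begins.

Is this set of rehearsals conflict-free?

Yes

Two intervals overlap when each starts before the other ends.
Sorted by start: B, C, D, E, F, A, G.
C starts after B ends, so nothing later overlaps B either.
D starts after C ends, so nothing later overlaps C either.
E starts after D ends, so nothing later overlaps D either.
F starts after E ends, so nothing later overlaps E either.
A starts exactly when F ends (back-to-back, no overlap), so nothing later overlaps F either.
G starts after A ends.
Every pair is clear; the schedule has no overlaps.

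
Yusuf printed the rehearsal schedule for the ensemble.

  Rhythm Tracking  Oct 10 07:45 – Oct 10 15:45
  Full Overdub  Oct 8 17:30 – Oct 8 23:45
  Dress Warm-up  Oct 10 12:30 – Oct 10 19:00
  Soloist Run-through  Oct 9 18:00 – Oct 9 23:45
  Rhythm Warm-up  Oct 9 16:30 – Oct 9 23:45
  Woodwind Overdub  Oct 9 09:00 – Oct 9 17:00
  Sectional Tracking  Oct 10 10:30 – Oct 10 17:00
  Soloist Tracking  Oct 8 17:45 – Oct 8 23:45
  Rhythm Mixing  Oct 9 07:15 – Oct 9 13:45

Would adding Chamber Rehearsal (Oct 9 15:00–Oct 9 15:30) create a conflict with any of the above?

Yes — it overlaps Woodwind Overdub

Full Overdub: ends Oct 8 23:45 at or before Chamber Rehearsal starts Oct 9 15:00 → clear.
Soloist Tracking: ends Oct 8 23:45 at or before Chamber Rehearsal starts Oct 9 15:00 → clear.
Rhythm Mixing: ends Oct 9 13:45 at or before Chamber Rehearsal starts Oct 9 15:00 → clear.
Woodwind Overdub: starts Oct 9 09:00 before Chamber Rehearsal ends Oct 9 15:30, and ends Oct 9 17:00 after Chamber Rehearsal starts Oct 9 15:00 → overlap.
Rhythm Warm-up: starts Oct 9 16:30 at or after Chamber Rehearsal ends Oct 9 15:30 → clear.
Soloist Run-through: starts Oct 9 18:00 at or after Chamber Rehearsal ends Oct 9 15:30 → clear.
Rhythm Tracking: starts Oct 10 07:45 at or after Chamber Rehearsal ends Oct 9 15:30 → clear.
Sectional Tracking: starts Oct 10 10:30 at or after Chamber Rehearsal ends Oct 9 15:30 → clear.
Dress Warm-up: starts Oct 10 12:30 at or after Chamber Rehearsal ends Oct 9 15:30 → clear.
Chamber Rehearsal overlaps Woodwind Overdub.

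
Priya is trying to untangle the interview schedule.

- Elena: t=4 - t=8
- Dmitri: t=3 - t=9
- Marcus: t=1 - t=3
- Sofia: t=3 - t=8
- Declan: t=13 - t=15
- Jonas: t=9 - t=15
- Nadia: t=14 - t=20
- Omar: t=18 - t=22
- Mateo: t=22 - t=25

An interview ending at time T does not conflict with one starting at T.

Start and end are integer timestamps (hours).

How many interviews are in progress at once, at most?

Walk through starts and ends in time order (an end at T is processed before a start at T):
t=1 start Marcus → 1
t=3 end Marcus → 0
t=3 start Dmitri → 1
t=3 start Sofia → 2
t=4 start Elena → 3
t=8 end Elena → 2
t=8 end Sofia → 1
t=9 end Dmitri → 0
t=9 start Jonas → 1
t=13 start Declan → 2
t=14 start Nadia → 3
t=15 end Declan → 2
t=15 end Jonas → 1
t=18 start Omar → 2
t=20 end Nadia → 1
t=22 end Omar → 0
t=22 start Mateo → 1
t=25 end Mateo → 0
Peak is 3, at t=4 (Dmitri, Elena, Sofia).

3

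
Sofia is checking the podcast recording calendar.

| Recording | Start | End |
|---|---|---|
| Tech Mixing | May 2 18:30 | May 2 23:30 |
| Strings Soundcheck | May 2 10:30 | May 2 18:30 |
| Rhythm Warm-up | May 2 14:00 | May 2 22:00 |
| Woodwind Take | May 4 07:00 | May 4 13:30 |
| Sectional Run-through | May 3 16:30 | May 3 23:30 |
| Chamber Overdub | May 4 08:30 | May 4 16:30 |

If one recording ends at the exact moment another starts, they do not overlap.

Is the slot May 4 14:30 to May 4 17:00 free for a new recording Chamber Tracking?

Strings Soundcheck: ends May 2 18:30 at or before Chamber Tracking starts May 4 14:30 → clear.
Rhythm Warm-up: ends May 2 22:00 at or before Chamber Tracking starts May 4 14:30 → clear.
Tech Mixing: ends May 2 23:30 at or before Chamber Tracking starts May 4 14:30 → clear.
Sectional Run-through: ends May 3 23:30 at or before Chamber Tracking starts May 4 14:30 → clear.
Woodwind Take: ends May 4 13:30 at or before Chamber Tracking starts May 4 14:30 → clear.
Chamber Overdub: starts May 4 08:30 before Chamber Tracking ends May 4 17:00, and ends May 4 16:30 after Chamber Tracking starts May 4 14:30 → overlap.
Chamber Tracking overlaps Chamber Overdub.

No — it overlaps Chamber Overdub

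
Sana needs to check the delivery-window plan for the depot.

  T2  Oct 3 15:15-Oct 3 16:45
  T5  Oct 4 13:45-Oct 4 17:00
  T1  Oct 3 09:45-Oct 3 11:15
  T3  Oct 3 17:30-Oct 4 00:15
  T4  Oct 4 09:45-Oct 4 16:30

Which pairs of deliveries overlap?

T4 & T5

Two intervals overlap when each starts before the other ends.
Sorted by start: T1, T2, T3, T4, T5.
T2 starts after T1 ends; T1 is clear from here.
T3 starts after T2 ends; T2 is clear from here.
T4 starts after T3 ends; T3 is clear from here.
T5 starts before T4 ends → T4 and T5 overlap.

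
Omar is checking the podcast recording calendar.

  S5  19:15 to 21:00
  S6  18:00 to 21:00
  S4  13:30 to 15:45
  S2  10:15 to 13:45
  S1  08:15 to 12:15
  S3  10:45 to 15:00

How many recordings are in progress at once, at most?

Sort all start/end points and keep a running count:
08:15 start S1 → 1
10:15 start S2 → 2
10:45 start S3 → 3
12:15 end S1 → 2
13:30 start S4 → 3
13:45 end S2 → 2
15:00 end S3 → 1
15:45 end S4 → 0
18:00 start S6 → 1
19:15 start S5 → 2
21:00 end S5 → 1
21:00 end S6 → 0
Peak is 3, at 10:45 (S1, S2, S3).

3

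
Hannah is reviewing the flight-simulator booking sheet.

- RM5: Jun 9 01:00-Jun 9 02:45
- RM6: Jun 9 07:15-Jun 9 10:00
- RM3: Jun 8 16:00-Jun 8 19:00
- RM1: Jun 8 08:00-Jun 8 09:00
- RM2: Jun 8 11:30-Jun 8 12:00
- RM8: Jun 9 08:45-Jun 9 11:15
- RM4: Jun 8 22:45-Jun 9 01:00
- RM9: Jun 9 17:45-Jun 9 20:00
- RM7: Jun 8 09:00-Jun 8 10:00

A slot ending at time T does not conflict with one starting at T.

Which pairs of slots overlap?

RM6 & RM8

Sorted by start: RM1, RM7, RM2, RM3, RM4, RM5, RM6, RM8, RM9.
RM7 starts exactly when RM1 ends (back-to-back, no overlap), so nothing later overlaps RM1 either.
RM2 starts after RM7 ends, so nothing later overlaps RM7 either.
RM3 starts after RM2 ends, so nothing later overlaps RM2 either.
RM4 starts after RM3 ends, so nothing later overlaps RM3 either.
RM5 starts exactly when RM4 ends (back-to-back, no overlap), so nothing later overlaps RM4 either.
RM6 starts after RM5 ends, so nothing later overlaps RM5 either.
RM8 starts before RM6 ends → RM6 and RM8 overlap.
RM9 starts after RM6 ends.
RM9 starts after RM8 ends.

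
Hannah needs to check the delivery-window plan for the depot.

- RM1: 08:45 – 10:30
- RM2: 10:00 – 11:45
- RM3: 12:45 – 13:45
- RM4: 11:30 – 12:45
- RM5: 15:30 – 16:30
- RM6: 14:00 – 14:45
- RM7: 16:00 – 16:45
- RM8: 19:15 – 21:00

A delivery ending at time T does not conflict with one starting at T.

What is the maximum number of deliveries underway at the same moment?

Sweep the timeline, counting +1 at each start and −1 at each end (ends before starts at a tie):
08:45 start RM1 → 1
10:00 start RM2 → 2
10:30 end RM1 → 1
11:30 start RM4 → 2
11:45 end RM2 → 1
12:45 end RM4 → 0
12:45 start RM3 → 1
13:45 end RM3 → 0
14:00 start RM6 → 1
14:45 end RM6 → 0
15:30 start RM5 → 1
16:00 start RM7 → 2
16:30 end RM5 → 1
16:45 end RM7 → 0
19:15 start RM8 → 1
21:00 end RM8 → 0
Peak is 2, at 10:00 (RM1, RM2).

2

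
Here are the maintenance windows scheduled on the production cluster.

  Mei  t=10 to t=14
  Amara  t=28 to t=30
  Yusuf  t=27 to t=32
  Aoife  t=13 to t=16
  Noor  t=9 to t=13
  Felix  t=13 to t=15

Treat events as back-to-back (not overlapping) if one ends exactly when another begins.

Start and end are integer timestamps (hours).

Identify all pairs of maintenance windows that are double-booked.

Two intervals overlap when each starts before the other ends.
Sorted by start: Noor, Mei, Felix, Aoife, Yusuf, Amara.
Mei starts before Noor ends → Noor and Mei overlap.
Felix starts exactly when Noor ends (back-to-back, no overlap), so nothing later overlaps Noor either.
Felix starts before Mei ends → Mei and Felix overlap.
Aoife starts before Mei ends → Mei and Aoife overlap.
Yusuf starts after Mei ends, so nothing later overlaps Mei either.
Aoife starts before Felix ends → Felix and Aoife overlap.
Yusuf starts after Felix ends, so nothing later overlaps Felix either.
Yusuf starts after Aoife ends, so nothing later overlaps Aoife either.
Amara starts before Yusuf ends → Yusuf and Amara overlap.

Amara & Yusuf, Aoife & Felix, Aoife & Mei, Felix & Mei, Mei & Noor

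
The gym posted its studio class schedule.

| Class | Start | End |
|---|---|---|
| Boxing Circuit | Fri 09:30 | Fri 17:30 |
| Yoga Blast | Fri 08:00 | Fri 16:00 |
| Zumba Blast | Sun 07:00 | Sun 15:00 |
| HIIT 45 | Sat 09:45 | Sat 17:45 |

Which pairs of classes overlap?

Sorted by start: Yoga Blast, Boxing Circuit, HIIT 45, Zumba Blast.
Boxing Circuit starts before Yoga Blast ends → Yoga Blast and Boxing Circuit overlap.
HIIT 45 starts after Yoga Blast ends; Yoga Blast is clear from here.
HIIT 45 starts after Boxing Circuit ends; Boxing Circuit is clear from here.
Zumba Blast starts after HIIT 45 ends.

Boxing Circuit & Yoga Blast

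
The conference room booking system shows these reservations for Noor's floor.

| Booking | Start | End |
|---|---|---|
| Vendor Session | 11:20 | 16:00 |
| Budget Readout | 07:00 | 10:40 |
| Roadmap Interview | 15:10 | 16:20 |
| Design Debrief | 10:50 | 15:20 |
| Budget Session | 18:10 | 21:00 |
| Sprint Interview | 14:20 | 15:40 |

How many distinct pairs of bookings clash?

Sorted by start: Budget Readout, Design Debrief, Vendor Session, Sprint Interview, Roadmap Interview, Budget Session.
Design Debrief starts after Budget Readout ends; Budget Readout is clear from here.
Vendor Session starts before Design Debrief ends → Design Debrief and Vendor Session overlap.
Sprint Interview starts before Design Debrief ends → Design Debrief and Sprint Interview overlap.
Roadmap Interview starts before Design Debrief ends → Design Debrief and Roadmap Interview overlap.
Budget Session starts after Design Debrief ends.
Sprint Interview starts before Vendor Session ends → Vendor Session and Sprint Interview overlap.
Roadmap Interview starts before Vendor Session ends → Vendor Session and Roadmap Interview overlap.
Budget Session starts after Vendor Session ends.
Roadmap Interview starts before Sprint Interview ends → Sprint Interview and Roadmap Interview overlap.
Budget Session starts after Sprint Interview ends.
Budget Session starts after Roadmap Interview ends.
Overlapping pairs: Design Debrief & Roadmap Interview, Design Debrief & Sprint Interview, Design Debrief & Vendor Session, Roadmap Interview & Sprint Interview, Roadmap Interview & Vendor Session, Sprint Interview & Vendor Session — 6 in total.

6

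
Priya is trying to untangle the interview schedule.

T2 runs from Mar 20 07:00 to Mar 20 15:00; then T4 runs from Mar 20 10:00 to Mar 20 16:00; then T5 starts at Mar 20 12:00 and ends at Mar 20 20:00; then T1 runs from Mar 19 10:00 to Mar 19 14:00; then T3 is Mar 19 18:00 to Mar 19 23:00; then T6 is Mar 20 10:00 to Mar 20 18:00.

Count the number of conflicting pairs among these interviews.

6

Sorted by start: T1, T3, T2, T4, T6, T5.
T3 starts after T1 ends — done with T1.
T2 starts after T3 ends — done with T3.
T4 starts before T2 ends → T2 and T4 overlap.
T6 starts before T2 ends → T2 and T6 overlap.
T5 starts before T2 ends → T2 and T5 overlap.
T6 starts before T4 ends → T4 and T6 overlap.
T5 starts before T4 ends → T4 and T5 overlap.
T5 starts before T6 ends → T6 and T5 overlap.
Overlapping pairs: T2 & T4, T2 & T5, T2 & T6, T4 & T5, T4 & T6, T5 & T6 — 6 in total.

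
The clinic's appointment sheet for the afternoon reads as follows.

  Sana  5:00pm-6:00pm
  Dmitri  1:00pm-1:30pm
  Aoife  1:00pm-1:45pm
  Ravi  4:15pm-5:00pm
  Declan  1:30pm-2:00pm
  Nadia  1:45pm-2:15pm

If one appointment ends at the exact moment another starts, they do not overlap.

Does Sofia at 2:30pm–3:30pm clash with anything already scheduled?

No — it doesn't clash with anything

Dmitri: ends 1:30pm at or before Sofia starts 2:30pm → clear.
Aoife: ends 1:45pm at or before Sofia starts 2:30pm → clear.
Declan: ends 2:00pm at or before Sofia starts 2:30pm → clear.
Nadia: ends 2:15pm at or before Sofia starts 2:30pm → clear.
Ravi: starts 4:15pm at or after Sofia ends 3:30pm → clear.
Sana: starts 5:00pm at or after Sofia ends 3:30pm → clear.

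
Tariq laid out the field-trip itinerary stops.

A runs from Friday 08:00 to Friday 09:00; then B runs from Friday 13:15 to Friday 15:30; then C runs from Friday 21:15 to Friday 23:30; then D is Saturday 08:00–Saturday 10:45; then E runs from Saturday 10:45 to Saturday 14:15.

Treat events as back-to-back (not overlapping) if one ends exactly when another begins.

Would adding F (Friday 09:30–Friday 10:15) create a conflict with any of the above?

No — it doesn't clash with anything

A: ends Friday 09:00 at or before F starts Friday 09:30 → clear.
B: starts Friday 13:15 at or after F ends Friday 10:15 → clear.
C: starts Friday 21:15 at or after F ends Friday 10:15 → clear.
D: starts Saturday 08:00 at or after F ends Friday 10:15 → clear.
E: starts Saturday 10:45 at or after F ends Friday 10:15 → clear.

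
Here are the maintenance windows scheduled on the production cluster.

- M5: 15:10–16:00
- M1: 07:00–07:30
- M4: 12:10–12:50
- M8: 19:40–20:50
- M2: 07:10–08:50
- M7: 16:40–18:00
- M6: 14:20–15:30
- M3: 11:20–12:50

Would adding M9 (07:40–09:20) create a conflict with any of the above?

M1: ends 07:30 at or before M9 starts 07:40 → clear.
M2: starts 07:10 before M9 ends 09:20, and ends 08:50 after M9 starts 07:40 → overlap.
M3: starts 11:20 at or after M9 ends 09:20 → clear.
M4: starts 12:10 at or after M9 ends 09:20 → clear.
M6: starts 14:20 at or after M9 ends 09:20 → clear.
M5: starts 15:10 at or after M9 ends 09:20 → clear.
M7: starts 16:40 at or after M9 ends 09:20 → clear.
M8: starts 19:40 at or after M9 ends 09:20 → clear.
M9 overlaps M2.

Yes — it overlaps M2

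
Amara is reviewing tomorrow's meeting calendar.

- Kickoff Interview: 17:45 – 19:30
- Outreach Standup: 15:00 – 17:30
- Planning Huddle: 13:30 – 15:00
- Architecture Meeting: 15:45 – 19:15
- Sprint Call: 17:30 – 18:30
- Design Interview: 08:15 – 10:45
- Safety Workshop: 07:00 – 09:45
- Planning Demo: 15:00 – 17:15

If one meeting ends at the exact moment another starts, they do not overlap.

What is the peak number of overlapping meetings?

Walk through starts and ends in time order (an end at T is processed before a start at T):
07:00 start Safety Workshop → 1
08:15 start Design Interview → 2
09:45 end Safety Workshop → 1
10:45 end Design Interview → 0
13:30 start Planning Huddle → 1
15:00 end Planning Huddle → 0
15:00 start Outreach Standup → 1
15:00 start Planning Demo → 2
15:45 start Architecture Meeting → 3
17:15 end Planning Demo → 2
17:30 end Outreach Standup → 1
17:30 start Sprint Call → 2
17:45 start Kickoff Interview → 3
18:30 end Sprint Call → 2
19:15 end Architecture Meeting → 1
19:30 end Kickoff Interview → 0
Peak is 3, at 15:45 (Architecture Meeting, Outreach Standup, Planning Demo).

3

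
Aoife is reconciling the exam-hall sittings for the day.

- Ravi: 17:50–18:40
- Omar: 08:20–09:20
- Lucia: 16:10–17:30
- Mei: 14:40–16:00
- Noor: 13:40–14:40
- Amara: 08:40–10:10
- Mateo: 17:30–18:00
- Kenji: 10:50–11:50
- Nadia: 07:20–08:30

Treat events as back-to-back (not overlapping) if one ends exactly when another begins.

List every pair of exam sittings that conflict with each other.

Amara & Omar, Mateo & Ravi, Nadia & Omar

Sorted by start: Nadia, Omar, Amara, Kenji, Noor, Mei, Lucia, Mateo, Ravi.
Omar starts before Nadia ends → Nadia and Omar overlap.
Amara starts after Nadia ends; Nadia is clear from here.
Amara starts before Omar ends → Omar and Amara overlap.
Kenji starts after Omar ends; Omar is clear from here.
Kenji starts after Amara ends; Amara is clear from here.
Noor starts after Kenji ends; Kenji is clear from here.
Mei starts exactly when Noor ends (back-to-back, no overlap); Noor is clear from here.
Lucia starts after Mei ends; Mei is clear from here.
Mateo starts exactly when Lucia ends (back-to-back, no overlap); Lucia is clear from here.
Ravi starts before Mateo ends → Mateo and Ravi overlap.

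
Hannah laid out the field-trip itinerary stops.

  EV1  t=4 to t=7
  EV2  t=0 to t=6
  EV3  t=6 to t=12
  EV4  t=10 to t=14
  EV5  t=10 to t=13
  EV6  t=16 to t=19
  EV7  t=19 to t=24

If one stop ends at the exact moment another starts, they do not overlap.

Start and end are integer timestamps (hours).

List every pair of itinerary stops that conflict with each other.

EV1 & EV2, EV1 & EV3, EV3 & EV4, EV3 & EV5, EV4 & EV5

Two intervals overlap when each starts before the other ends.
Sorted by start: EV2, EV1, EV3, EV4, EV5, EV6, EV7.
EV1 starts before EV2 ends → EV2 and EV1 overlap.
EV3 starts exactly when EV2 ends (back-to-back, no overlap) — done with EV2.
EV3 starts before EV1 ends → EV1 and EV3 overlap.
EV4 starts after EV1 ends — done with EV1.
EV4 starts before EV3 ends → EV3 and EV4 overlap.
EV5 starts before EV3 ends → EV3 and EV5 overlap.
EV6 starts after EV3 ends — done with EV3.
EV5 starts before EV4 ends → EV4 and EV5 overlap.
EV6 starts after EV4 ends — done with EV4.
EV6 starts after EV5 ends — done with EV5.
EV7 starts exactly when EV6 ends (back-to-back, no overlap).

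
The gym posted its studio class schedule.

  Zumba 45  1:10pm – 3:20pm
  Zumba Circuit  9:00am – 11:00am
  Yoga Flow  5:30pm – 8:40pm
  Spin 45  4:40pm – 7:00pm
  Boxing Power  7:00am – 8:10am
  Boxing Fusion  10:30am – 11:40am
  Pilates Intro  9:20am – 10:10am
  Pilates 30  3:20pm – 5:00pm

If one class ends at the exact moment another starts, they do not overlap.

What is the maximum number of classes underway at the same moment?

Sweep the timeline, counting +1 at each start and −1 at each end (ends before starts at a tie):
7:00am start Boxing Power → 1
8:10am end Boxing Power → 0
9:00am start Zumba Circuit → 1
9:20am start Pilates Intro → 2
10:10am end Pilates Intro → 1
10:30am start Boxing Fusion → 2
11:00am end Zumba Circuit → 1
11:40am end Boxing Fusion → 0
1:10pm start Zumba 45 → 1
3:20pm end Zumba 45 → 0
3:20pm start Pilates 30 → 1
4:40pm start Spin 45 → 2
5:00pm end Pilates 30 → 1
5:30pm start Yoga Flow → 2
7:00pm end Spin 45 → 1
8:40pm end Yoga Flow → 0
Peak is 2, at 9:20am (Pilates Intro, Zumba Circuit).

2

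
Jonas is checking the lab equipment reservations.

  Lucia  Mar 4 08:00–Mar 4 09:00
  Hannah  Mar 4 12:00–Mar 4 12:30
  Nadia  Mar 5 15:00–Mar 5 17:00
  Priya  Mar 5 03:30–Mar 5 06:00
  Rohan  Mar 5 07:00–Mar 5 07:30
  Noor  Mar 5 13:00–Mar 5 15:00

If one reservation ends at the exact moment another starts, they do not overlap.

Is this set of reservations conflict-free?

Yes

Sorted by start: Lucia, Hannah, Priya, Rohan, Noor, Nadia.
Hannah starts after Lucia ends, so Lucia has no further overlaps.
Priya starts after Hannah ends, so Hannah has no further overlaps.
Rohan starts after Priya ends, so Priya has no further overlaps.
Noor starts after Rohan ends, so Rohan has no further overlaps.
Nadia starts exactly when Noor ends (back-to-back, no overlap).
Every pair is clear; the schedule has no overlaps.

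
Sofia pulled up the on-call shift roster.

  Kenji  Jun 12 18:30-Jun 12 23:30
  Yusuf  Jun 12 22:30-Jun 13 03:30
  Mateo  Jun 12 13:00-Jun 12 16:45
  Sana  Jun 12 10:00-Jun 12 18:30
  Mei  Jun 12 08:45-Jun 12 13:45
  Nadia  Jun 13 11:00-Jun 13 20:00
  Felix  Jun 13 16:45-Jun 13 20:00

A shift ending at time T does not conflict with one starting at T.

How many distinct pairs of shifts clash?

Two intervals overlap when each starts before the other ends.
Sorted by start: Mei, Sana, Mateo, Kenji, Yusuf, Nadia, Felix.
Sana starts before Mei ends → Mei and Sana overlap.
Mateo starts before Mei ends → Mei and Mateo overlap.
Kenji starts after Mei ends; Mei is clear from here.
Mateo starts before Sana ends → Sana and Mateo overlap.
Kenji starts exactly when Sana ends (back-to-back, no overlap); Sana is clear from here.
Kenji starts after Mateo ends; Mateo is clear from here.
Yusuf starts before Kenji ends → Kenji and Yusuf overlap.
Nadia starts after Kenji ends; Kenji is clear from here.
Nadia starts after Yusuf ends; Yusuf is clear from here.
Felix starts before Nadia ends → Nadia and Felix overlap.
Overlapping pairs: Felix & Nadia, Kenji & Yusuf, Mateo & Mei, Mateo & Sana, Mei & Sana — 5 in total.

5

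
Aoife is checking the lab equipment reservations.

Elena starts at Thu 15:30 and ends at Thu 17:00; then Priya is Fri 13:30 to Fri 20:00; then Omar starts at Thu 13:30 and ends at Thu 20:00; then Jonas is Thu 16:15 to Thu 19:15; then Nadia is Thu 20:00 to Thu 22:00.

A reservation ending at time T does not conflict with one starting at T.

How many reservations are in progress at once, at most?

Sweep the timeline, counting +1 at each start and −1 at each end (ends before starts at a tie):
Thu 13:30 start Omar → 1
Thu 15:30 start Elena → 2
Thu 16:15 start Jonas → 3
Thu 17:00 end Elena → 2
Thu 19:15 end Jonas → 1
Thu 20:00 end Omar → 0
Thu 20:00 start Nadia → 1
Thu 22:00 end Nadia → 0
Fri 13:30 start Priya → 1
Fri 20:00 end Priya → 0
Peak is 3, at Thu 16:15 (Elena, Jonas, Omar).

3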